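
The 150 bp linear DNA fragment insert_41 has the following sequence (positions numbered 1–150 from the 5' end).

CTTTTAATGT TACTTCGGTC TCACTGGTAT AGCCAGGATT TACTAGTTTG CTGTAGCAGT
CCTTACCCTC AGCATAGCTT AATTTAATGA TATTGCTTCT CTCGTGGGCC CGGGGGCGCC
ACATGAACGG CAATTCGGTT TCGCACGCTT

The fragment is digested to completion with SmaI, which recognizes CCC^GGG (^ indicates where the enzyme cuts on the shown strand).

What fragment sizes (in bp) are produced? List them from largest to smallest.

The SmaI site (CCCGGG) starts at position 109.
SmaI cuts after base 3 of each site, so after position 111.
Linear molecule, 1 cut → 2 fragments:
  1–111 → 111 bp
  112–150 → 39 bp
Sorted largest to smallest: 111, 39 bp.

111, 39 bp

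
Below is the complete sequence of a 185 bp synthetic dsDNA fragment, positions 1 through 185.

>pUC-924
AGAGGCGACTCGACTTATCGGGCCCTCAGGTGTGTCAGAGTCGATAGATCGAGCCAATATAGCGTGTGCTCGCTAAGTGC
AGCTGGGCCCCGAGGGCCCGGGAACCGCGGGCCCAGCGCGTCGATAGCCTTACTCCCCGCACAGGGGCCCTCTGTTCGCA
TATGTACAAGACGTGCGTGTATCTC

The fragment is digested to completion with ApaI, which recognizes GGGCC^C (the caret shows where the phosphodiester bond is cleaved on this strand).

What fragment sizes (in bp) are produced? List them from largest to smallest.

ApaI sites (GGGCCC) start at positions 20, 85, 94, 109, 145.
ApaI cuts after base 5 of each site (before the last base), so after positions 24, 89, 98, 113, 149.
Linear molecule, 5 cuts → 6 fragments:
  1–24 → 24 bp
  25–89 → 65 bp
  90–98 → 9 bp
  99–113 → 15 bp
  114–149 → 36 bp
  150–185 → 36 bp
Sorted largest to smallest: 65, 36, 36, 24, 15, 9 bp.

65, 36, 36, 24, 15, 9 bp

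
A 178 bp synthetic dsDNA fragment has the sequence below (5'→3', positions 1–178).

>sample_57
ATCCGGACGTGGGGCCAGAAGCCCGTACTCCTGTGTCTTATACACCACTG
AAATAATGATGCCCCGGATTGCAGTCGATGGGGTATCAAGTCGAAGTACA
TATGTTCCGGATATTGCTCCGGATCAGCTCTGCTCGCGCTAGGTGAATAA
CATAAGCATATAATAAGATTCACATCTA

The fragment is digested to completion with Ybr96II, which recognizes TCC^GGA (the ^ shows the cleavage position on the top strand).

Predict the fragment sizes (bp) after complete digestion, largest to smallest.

Ybr96II sites (TCCGGA) start at positions 2, 106, 118.
Ybr96II cuts after base 3 of each site, so after positions 4, 108, 120.
Linear molecule, 3 cuts → 4 fragments:
  1–4 → 4 bp
  5–108 → 104 bp
  109–120 → 12 bp
  121–178 → 58 bp
Sorted largest to smallest: 104, 58, 12, 4 bp.

104, 58, 12, 4 bp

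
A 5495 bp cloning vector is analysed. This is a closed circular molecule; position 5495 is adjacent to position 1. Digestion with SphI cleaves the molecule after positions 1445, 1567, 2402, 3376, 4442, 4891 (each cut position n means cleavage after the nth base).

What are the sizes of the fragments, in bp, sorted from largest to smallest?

Circular molecule, 6 cuts → 6 fragments:
  1567 − 1445 = 122 bp
  2402 − 1567 = 835 bp
  3376 − 2402 = 974 bp
  4442 − 3376 = 1066 bp
  4891 − 4442 = 449 bp
  wrap: 5495 − 4891 + 1445 = 2049 bp
Sorted largest to smallest: 2049, 1066, 974, 835, 449, 122 bp.

2049, 1066, 974, 835, 449, 122 bp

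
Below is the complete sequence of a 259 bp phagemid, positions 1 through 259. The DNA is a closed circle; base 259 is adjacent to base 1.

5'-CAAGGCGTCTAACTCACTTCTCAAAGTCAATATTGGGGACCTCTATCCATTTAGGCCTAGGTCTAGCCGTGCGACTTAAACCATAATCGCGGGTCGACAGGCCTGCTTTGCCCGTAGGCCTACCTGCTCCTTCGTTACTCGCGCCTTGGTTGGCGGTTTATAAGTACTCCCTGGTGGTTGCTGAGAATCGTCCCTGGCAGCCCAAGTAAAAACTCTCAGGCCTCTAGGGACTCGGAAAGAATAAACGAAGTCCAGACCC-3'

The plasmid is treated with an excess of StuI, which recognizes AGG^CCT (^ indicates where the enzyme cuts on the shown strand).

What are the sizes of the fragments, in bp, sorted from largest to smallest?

102, 94, 46, 17 bp

StuI sites (AGGCCT) start at positions 53, 99, 116, 218.
StuI cuts after base 3 of each site, so after positions 55, 101, 118, 220.
Circular molecule, 4 cuts → 4 fragments:
  56–101 → 46 bp
  102–118 → 17 bp
  119–220 → 102 bp
  221–259 then 1–55 → 39 + 55 = 94 bp
Sorted largest to smallest: 102, 94, 46, 17 bp.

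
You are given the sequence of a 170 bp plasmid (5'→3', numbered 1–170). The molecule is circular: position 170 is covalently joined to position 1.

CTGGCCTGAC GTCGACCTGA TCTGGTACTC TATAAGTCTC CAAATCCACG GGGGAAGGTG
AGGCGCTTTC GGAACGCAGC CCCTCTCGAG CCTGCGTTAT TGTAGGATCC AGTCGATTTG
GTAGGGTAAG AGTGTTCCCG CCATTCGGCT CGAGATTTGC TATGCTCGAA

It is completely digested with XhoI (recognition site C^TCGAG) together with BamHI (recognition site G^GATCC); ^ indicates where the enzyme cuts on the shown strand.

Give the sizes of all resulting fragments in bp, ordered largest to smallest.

106, 44, 20 bp

XhoI sites (CTCGAG) start at positions 85, 149.
XhoI cuts after the first base of each site, so after positions 85, 149.
The BamHI site (GGATCC) starts at position 105.
BamHI cuts after the first base of each site, so after position 105.
Combined cut positions: 85, 105, 149.
Circular molecule, 3 cuts → 3 fragments:
  86–105 → 20 bp
  106–149 → 44 bp
  150–170 then 1–85 → 21 + 85 = 106 bp
Sorted largest to smallest: 106, 44, 20 bp.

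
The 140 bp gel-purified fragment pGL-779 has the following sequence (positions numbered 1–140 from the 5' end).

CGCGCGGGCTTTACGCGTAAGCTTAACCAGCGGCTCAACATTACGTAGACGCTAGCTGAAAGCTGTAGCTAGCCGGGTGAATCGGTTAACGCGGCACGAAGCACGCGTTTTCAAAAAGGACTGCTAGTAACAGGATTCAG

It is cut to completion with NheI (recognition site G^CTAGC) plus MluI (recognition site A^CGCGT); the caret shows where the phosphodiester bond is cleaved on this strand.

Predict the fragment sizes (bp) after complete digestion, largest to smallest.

38, 37, 35, 17, 13 bp

NheI sites (GCTAGC) start at positions 51, 68.
NheI cuts after the first base of each site, so after positions 51, 68.
MluI sites (ACGCGT) start at positions 13, 103.
MluI cuts after the first base of each site, so after positions 13, 103.
Combined cut positions: 13, 51, 68, 103.
Linear molecule, 4 cuts → 5 fragments:
  1–13 → 13 bp
  14–51 → 38 bp
  52–68 → 17 bp
  69–103 → 35 bp
  104–140 → 37 bp
Sorted largest to smallest: 38, 37, 35, 17, 13 bp.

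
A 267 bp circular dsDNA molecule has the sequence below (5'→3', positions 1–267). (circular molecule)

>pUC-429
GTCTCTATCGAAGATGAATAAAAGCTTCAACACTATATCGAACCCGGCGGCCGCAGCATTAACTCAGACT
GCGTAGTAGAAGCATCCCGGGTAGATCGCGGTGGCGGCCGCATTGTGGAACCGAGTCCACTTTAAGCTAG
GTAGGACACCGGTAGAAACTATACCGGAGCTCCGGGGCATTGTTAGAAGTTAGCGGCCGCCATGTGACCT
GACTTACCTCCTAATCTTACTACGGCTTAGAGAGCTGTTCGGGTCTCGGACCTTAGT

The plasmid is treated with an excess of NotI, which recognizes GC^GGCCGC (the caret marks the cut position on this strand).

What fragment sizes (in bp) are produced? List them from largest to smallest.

NotI sites (GCGGCCGC) start at positions 47, 104, 193.
NotI cuts after base 2 of each site, so after positions 48, 105, 194.
Circular molecule, 3 cuts → 3 fragments:
  49–105 → 57 bp
  106–194 → 89 bp
  195–267 then 1–48 → 73 + 48 = 121 bp
Sorted largest to smallest: 121, 89, 57 bp.

121, 89, 57 bp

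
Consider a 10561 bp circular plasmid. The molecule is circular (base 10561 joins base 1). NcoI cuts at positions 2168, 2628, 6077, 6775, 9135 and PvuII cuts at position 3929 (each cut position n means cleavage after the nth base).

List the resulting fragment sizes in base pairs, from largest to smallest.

Combined cut positions (sorted): 2168, 2628, 3929, 6077, 6775, 9135.
Circular molecule, 6 cuts → 6 fragments:
  2628 − 2168 = 460 bp
  3929 − 2628 = 1301 bp
  6077 − 3929 = 2148 bp
  6775 − 6077 = 698 bp
  9135 − 6775 = 2360 bp
  wrap: 10561 − 9135 + 2168 = 3594 bp
Sorted largest to smallest: 3594, 2360, 2148, 1301, 698, 460 bp.

3594, 2360, 2148, 1301, 698, 460 bp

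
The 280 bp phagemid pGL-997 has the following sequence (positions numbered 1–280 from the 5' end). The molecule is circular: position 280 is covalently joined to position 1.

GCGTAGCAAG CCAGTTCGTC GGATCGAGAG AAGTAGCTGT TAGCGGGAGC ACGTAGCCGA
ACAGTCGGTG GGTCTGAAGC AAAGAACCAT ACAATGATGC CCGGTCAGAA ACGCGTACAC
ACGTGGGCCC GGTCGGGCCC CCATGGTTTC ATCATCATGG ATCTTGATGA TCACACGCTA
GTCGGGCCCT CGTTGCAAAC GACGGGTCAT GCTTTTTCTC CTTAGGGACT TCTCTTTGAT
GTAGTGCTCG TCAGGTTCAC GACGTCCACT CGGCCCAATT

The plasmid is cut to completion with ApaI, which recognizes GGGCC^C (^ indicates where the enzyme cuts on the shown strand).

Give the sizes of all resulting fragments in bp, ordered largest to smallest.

221, 49, 10 bp

ApaI sites (GGGCCC) start at positions 125, 135, 184.
ApaI cuts after base 5 of each site (before the last base), so after positions 129, 139, 188.
Circular molecule, 3 cuts → 3 fragments:
  130–139 → 10 bp
  140–188 → 49 bp
  189–280 then 1–129 → 92 + 129 = 221 bp
Sorted largest to smallest: 221, 49, 10 bp.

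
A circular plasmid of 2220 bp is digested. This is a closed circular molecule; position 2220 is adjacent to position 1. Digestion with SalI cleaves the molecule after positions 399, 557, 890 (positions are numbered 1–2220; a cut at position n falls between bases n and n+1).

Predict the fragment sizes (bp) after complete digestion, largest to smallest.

1729, 333, 158 bp

Circular molecule, 3 cuts → 3 fragments:
  557 − 399 = 158 bp
  890 − 557 = 333 bp
  wrap: 2220 − 890 + 399 = 1729 bp
Sorted largest to smallest: 1729, 333, 158 bp.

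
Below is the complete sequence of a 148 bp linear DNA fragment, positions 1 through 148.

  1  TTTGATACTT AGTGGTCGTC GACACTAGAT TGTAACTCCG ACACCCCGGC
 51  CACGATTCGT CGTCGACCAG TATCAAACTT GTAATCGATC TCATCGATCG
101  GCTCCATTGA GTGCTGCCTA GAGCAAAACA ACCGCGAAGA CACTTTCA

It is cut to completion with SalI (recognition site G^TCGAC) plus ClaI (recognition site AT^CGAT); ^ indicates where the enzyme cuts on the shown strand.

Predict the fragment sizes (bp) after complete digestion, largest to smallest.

SalI sites (GTCGAC) start at positions 18, 62.
SalI cuts after the first base of each site, so after positions 18, 62.
ClaI sites (ATCGAT) start at positions 84, 93.
ClaI cuts after base 2 of each site, so after positions 85, 94.
Combined cut positions: 18, 62, 85, 94.
Linear molecule, 4 cuts → 5 fragments:
  1–18 → 18 bp
  19–62 → 44 bp
  63–85 → 23 bp
  86–94 → 9 bp
  95–148 → 54 bp
Sorted largest to smallest: 54, 44, 23, 18, 9 bp.

54, 44, 23, 18, 9 bp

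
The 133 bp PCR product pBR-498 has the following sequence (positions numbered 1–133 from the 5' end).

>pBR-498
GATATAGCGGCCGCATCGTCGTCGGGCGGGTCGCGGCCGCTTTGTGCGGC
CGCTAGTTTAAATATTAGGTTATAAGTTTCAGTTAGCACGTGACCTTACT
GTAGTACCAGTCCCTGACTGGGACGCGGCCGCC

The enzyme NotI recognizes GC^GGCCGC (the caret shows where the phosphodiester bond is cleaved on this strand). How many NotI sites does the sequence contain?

4

GCGGCCGC occurs starting at positions 7, 33, 46, 125.
NotI cuts at 4 sites.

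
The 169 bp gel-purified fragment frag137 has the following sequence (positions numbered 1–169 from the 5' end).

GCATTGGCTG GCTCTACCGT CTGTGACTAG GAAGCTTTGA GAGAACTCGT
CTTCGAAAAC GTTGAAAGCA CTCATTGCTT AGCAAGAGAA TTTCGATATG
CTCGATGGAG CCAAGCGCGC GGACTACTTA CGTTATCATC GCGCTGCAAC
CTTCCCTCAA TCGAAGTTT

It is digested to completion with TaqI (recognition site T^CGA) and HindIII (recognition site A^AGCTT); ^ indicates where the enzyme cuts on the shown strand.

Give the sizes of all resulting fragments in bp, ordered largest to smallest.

59, 40, 32, 21, 9, 8 bp

TaqI sites (TCGA) start at positions 53, 93, 102, 161.
TaqI cuts after the first base of each site, so after positions 53, 93, 102, 161.
The HindIII site (AAGCTT) starts at position 32.
HindIII cuts after the first base of each site, so after position 32.
Combined cut positions: 32, 53, 93, 102, 161.
Linear molecule, 5 cuts → 6 fragments:
  1–32 → 32 bp
  33–53 → 21 bp
  54–93 → 40 bp
  94–102 → 9 bp
  103–161 → 59 bp
  162–169 → 8 bp
Sorted largest to smallest: 59, 40, 32, 21, 9, 8 bp.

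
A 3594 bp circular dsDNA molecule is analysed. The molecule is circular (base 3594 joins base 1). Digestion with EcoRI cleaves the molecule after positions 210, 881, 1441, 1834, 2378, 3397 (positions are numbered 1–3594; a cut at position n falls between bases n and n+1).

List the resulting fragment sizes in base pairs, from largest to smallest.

Circular molecule, 6 cuts → 6 fragments:
  881 − 210 = 671 bp
  1441 − 881 = 560 bp
  1834 − 1441 = 393 bp
  2378 − 1834 = 544 bp
  3397 − 2378 = 1019 bp
  wrap: 3594 − 3397 + 210 = 407 bp
Sorted largest to smallest: 1019, 671, 560, 544, 407, 393 bp.

1019, 671, 560, 544, 407, 393 bp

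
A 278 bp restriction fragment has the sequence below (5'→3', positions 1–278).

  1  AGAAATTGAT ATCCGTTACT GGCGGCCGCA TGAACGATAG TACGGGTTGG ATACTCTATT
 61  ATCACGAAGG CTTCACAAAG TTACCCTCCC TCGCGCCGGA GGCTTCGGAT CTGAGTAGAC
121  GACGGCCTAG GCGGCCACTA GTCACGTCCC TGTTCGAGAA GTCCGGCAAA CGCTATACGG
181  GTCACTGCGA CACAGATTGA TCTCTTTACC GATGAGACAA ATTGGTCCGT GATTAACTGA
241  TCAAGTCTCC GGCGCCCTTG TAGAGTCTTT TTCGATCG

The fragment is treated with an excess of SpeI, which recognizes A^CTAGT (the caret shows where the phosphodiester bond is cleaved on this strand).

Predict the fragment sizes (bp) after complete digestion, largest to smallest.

The SpeI site (ACTAGT) starts at position 137.
SpeI cuts after the first base of each site, so after position 137.
Linear molecule, 1 cut → 2 fragments:
  1–137 → 137 bp
  138–278 → 141 bp
Sorted largest to smallest: 141, 137 bp.

141, 137 bp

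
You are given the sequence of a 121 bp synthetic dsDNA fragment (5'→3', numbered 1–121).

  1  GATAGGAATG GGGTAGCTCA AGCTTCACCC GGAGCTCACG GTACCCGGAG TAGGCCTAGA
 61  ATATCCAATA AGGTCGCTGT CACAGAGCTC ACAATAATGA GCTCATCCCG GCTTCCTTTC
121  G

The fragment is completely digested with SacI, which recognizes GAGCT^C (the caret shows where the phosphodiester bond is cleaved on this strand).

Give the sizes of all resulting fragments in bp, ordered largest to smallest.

53, 36, 18, 14 bp

SacI sites (GAGCTC) start at positions 32, 85, 99.
SacI cuts after base 5 of each site (before the last base), so after positions 36, 89, 103.
Linear molecule, 3 cuts → 4 fragments:
  1–36 → 36 bp
  37–89 → 53 bp
  90–103 → 14 bp
  104–121 → 18 bp
Sorted largest to smallest: 53, 36, 18, 14 bp.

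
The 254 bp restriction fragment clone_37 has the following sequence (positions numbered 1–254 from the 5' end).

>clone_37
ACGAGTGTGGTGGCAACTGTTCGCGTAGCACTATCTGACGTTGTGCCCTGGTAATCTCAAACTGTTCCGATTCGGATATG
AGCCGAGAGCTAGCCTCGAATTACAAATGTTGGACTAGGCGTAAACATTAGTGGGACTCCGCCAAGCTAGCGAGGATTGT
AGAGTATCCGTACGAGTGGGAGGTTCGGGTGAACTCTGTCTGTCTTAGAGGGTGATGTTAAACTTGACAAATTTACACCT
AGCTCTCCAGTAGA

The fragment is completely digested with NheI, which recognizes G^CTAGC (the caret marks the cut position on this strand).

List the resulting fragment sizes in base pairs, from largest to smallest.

NheI sites (GCTAGC) start at positions 89, 146.
NheI cuts after the first base of each site, so after positions 89, 146.
Linear molecule, 2 cuts → 3 fragments:
  1–89 → 89 bp
  90–146 → 57 bp
  147–254 → 108 bp
Sorted largest to smallest: 108, 89, 57 bp.

108, 89, 57 bp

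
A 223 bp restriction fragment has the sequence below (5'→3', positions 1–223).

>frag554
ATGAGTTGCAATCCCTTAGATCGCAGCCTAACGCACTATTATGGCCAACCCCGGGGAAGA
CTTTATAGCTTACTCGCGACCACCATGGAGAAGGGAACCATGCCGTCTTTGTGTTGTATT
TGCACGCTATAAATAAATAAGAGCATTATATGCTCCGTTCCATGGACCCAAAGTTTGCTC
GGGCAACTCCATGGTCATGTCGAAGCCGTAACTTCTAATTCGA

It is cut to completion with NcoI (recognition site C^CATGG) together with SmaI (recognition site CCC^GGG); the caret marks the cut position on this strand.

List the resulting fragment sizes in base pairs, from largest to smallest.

77, 52, 34, 31, 29 bp

NcoI sites (CCATGG) start at positions 83, 160, 189.
NcoI cuts after the first base of each site, so after positions 83, 160, 189.
The SmaI site (CCCGGG) starts at position 50.
SmaI cuts after base 3 of each site, so after position 52.
Combined cut positions: 52, 83, 160, 189.
Linear molecule, 4 cuts → 5 fragments:
  1–52 → 52 bp
  53–83 → 31 bp
  84–160 → 77 bp
  161–189 → 29 bp
  190–223 → 34 bp
Sorted largest to smallest: 77, 52, 34, 31, 29 bp.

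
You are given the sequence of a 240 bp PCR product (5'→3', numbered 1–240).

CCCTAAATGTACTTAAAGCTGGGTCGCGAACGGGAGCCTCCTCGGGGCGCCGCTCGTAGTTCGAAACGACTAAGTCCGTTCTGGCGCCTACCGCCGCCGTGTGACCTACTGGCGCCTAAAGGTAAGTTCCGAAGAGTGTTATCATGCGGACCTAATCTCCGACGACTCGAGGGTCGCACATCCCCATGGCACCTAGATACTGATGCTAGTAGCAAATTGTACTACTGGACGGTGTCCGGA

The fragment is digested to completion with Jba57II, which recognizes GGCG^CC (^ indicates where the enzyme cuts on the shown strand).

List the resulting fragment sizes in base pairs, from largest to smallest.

Jba57II sites (GGCGCC) start at positions 46, 83, 111.
Jba57II cuts after base 4 of each site, so after positions 49, 86, 114.
Linear molecule, 3 cuts → 4 fragments:
  1–49 → 49 bp
  50–86 → 37 bp
  87–114 → 28 bp
  115–240 → 126 bp
Sorted largest to smallest: 126, 49, 37, 28 bp.

126, 49, 37, 28 bp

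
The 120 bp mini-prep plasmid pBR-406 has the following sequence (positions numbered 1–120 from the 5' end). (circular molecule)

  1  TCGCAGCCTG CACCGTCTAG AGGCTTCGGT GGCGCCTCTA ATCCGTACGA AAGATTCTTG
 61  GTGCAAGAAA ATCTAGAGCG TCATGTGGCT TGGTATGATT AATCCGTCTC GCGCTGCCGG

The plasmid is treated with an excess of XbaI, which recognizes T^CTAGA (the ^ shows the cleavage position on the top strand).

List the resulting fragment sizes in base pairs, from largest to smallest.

64, 56 bp

XbaI sites (TCTAGA) start at positions 16, 72.
XbaI cuts after the first base of each site, so after positions 16, 72.
Circular molecule, 2 cuts → 2 fragments:
  17–72 → 56 bp
  73–120 then 1–16 → 48 + 16 = 64 bp
Sorted largest to smallest: 64, 56 bp.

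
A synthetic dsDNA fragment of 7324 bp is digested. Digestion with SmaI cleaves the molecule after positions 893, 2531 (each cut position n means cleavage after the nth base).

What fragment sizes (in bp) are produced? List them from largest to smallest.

Linear molecule, 2 cuts → 3 fragments:
  893 − 0 = 893 bp
  2531 − 893 = 1638 bp
  7324 − 2531 = 4793 bp
Sorted largest to smallest: 4793, 1638, 893 bp.

4793, 1638, 893 bp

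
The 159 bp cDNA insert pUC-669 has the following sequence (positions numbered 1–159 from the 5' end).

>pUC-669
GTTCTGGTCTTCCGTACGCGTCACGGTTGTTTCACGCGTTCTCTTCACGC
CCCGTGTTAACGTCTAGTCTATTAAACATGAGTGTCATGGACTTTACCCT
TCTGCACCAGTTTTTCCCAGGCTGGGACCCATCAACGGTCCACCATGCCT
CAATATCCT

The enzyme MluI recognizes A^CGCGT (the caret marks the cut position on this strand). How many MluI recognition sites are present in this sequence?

2

ACGCGT occurs starting at positions 16, 34.
MluI cuts at 2 sites.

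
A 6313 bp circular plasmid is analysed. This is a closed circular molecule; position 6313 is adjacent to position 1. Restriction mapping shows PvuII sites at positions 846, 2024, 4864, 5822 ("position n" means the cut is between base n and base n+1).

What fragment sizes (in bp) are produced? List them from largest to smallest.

2840, 1337, 1178, 958 bp

Circular molecule, 4 cuts → 4 fragments:
  2024 − 846 = 1178 bp
  4864 − 2024 = 2840 bp
  5822 − 4864 = 958 bp
  wrap: 6313 − 5822 + 846 = 1337 bp
Sorted largest to smallest: 2840, 1337, 1178, 958 bp.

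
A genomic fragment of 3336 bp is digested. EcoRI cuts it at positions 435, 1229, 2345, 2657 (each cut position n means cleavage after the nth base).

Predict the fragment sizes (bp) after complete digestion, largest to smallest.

1116, 794, 679, 435, 312 bp

Linear molecule, 4 cuts → 5 fragments:
  435 − 0 = 435 bp
  1229 − 435 = 794 bp
  2345 − 1229 = 1116 bp
  2657 − 2345 = 312 bp
  3336 − 2657 = 679 bp
Sorted largest to smallest: 1116, 794, 679, 435, 312 bp.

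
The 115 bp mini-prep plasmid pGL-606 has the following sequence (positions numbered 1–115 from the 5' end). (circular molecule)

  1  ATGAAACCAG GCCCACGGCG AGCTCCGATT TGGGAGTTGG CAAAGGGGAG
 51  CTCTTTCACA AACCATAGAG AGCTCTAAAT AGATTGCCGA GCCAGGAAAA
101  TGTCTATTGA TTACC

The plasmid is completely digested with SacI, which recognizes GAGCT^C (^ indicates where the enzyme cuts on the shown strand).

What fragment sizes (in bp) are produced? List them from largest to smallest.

65, 28, 22 bp

SacI sites (GAGCTC) start at positions 20, 48, 70.
SacI cuts after base 5 of each site (before the last base), so after positions 24, 52, 74.
Circular molecule, 3 cuts → 3 fragments:
  25–52 → 28 bp
  53–74 → 22 bp
  75–115 then 1–24 → 41 + 24 = 65 bp
Sorted largest to smallest: 65, 28, 22 bp.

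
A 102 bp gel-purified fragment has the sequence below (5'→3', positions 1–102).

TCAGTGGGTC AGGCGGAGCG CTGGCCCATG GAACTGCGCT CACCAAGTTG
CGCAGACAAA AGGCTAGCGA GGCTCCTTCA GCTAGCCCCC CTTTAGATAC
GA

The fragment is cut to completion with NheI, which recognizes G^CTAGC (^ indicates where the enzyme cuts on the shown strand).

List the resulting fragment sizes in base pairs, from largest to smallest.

NheI sites (GCTAGC) start at positions 63, 81.
NheI cuts after the first base of each site, so after positions 63, 81.
Linear molecule, 2 cuts → 3 fragments:
  1–63 → 63 bp
  64–81 → 18 bp
  82–102 → 21 bp
Sorted largest to smallest: 63, 21, 18 bp.

63, 21, 18 bp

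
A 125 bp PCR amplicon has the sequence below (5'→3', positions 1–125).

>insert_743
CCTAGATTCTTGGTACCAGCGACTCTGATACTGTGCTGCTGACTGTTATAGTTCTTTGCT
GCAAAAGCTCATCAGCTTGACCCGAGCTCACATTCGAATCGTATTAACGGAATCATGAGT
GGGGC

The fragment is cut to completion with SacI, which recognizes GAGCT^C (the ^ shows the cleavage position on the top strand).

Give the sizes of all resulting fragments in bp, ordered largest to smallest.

88, 37 bp

The SacI site (GAGCTC) starts at position 84.
SacI cuts after base 5 of each site (before the last base), so after position 88.
Linear molecule, 1 cut → 2 fragments:
  1–88 → 88 bp
  89–125 → 37 bp
Sorted largest to smallest: 88, 37 bp.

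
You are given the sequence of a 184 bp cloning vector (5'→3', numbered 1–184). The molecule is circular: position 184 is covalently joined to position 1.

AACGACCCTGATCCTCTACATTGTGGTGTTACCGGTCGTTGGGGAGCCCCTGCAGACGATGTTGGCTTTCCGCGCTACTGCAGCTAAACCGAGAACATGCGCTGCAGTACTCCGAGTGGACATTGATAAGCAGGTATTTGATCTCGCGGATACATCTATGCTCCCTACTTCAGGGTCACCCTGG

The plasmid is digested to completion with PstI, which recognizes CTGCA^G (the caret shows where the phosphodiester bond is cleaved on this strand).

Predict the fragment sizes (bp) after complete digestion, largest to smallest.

PstI sites (CTGCAG) start at positions 50, 78, 102.
PstI cuts after base 5 of each site (before the last base), so after positions 54, 82, 106.
Circular molecule, 3 cuts → 3 fragments:
  55–82 → 28 bp
  83–106 → 24 bp
  107–184 then 1–54 → 78 + 54 = 132 bp
Sorted largest to smallest: 132, 28, 24 bp.

132, 28, 24 bp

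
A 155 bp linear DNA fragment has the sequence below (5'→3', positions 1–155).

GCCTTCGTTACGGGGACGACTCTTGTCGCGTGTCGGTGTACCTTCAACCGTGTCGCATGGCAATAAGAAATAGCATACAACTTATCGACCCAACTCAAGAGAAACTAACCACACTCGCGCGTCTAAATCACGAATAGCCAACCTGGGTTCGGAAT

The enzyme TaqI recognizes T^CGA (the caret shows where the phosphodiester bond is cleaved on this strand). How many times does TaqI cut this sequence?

TCGA occurs starting at position 85.
TaqI cuts at 1 site.

1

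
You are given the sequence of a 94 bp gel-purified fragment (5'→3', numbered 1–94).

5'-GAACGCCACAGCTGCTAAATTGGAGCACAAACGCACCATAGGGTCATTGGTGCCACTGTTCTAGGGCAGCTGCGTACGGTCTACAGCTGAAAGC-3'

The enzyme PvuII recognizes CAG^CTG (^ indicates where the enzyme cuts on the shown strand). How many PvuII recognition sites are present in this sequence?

3

CAGCTG occurs starting at positions 9, 67, 84.
PvuII cuts at 3 sites.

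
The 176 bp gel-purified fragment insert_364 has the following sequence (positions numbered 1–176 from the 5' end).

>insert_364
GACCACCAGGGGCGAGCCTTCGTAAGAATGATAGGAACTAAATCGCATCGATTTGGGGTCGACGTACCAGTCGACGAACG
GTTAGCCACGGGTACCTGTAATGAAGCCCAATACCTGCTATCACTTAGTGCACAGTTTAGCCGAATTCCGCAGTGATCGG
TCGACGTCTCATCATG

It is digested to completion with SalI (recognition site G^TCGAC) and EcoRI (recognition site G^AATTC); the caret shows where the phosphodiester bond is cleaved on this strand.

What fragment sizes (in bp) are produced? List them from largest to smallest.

SalI sites (GTCGAC) start at positions 58, 70, 160.
SalI cuts after the first base of each site, so after positions 58, 70, 160.
The EcoRI site (GAATTC) starts at position 143.
EcoRI cuts after the first base of each site, so after position 143.
Combined cut positions: 58, 70, 143, 160.
Linear molecule, 4 cuts → 5 fragments:
  1–58 → 58 bp
  59–70 → 12 bp
  71–143 → 73 bp
  144–160 → 17 bp
  161–176 → 16 bp
Sorted largest to smallest: 73, 58, 17, 16, 12 bp.

73, 58, 17, 16, 12 bp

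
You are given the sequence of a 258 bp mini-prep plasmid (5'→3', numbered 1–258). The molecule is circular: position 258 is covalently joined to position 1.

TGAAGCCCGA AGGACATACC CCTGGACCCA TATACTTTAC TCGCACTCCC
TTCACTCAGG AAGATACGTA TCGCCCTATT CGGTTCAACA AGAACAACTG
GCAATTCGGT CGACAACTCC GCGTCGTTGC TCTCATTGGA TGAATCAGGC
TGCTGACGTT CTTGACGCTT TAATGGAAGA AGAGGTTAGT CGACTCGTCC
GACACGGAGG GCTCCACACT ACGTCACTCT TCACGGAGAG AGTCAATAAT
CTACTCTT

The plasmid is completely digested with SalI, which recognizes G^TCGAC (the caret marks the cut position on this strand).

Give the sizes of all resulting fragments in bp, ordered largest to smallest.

178, 80 bp

SalI sites (GTCGAC) start at positions 109, 189.
SalI cuts after the first base of each site, so after positions 109, 189.
Circular molecule, 2 cuts → 2 fragments:
  110–189 → 80 bp
  190–258 then 1–109 → 69 + 109 = 178 bp
Sorted largest to smallest: 178, 80 bp.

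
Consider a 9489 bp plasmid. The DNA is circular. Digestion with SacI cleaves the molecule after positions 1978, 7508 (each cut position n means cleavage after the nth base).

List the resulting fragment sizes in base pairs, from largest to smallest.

5530, 3959 bp

Circular molecule, 2 cuts → 2 fragments:
  7508 − 1978 = 5530 bp
  wrap: 9489 − 7508 + 1978 = 3959 bp
Sorted largest to smallest: 5530, 3959 bp.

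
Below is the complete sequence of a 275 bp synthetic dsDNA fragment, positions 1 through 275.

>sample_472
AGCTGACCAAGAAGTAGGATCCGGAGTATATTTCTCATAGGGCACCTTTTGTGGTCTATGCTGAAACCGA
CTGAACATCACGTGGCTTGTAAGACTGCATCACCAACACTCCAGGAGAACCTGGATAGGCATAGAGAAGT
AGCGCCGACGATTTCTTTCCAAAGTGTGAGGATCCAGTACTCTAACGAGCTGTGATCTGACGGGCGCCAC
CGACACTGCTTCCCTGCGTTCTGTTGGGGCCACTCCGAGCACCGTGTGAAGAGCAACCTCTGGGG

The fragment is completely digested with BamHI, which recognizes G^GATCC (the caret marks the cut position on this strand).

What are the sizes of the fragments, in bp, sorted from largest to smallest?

153, 105, 17 bp

BamHI sites (GGATCC) start at positions 17, 170.
BamHI cuts after the first base of each site, so after positions 17, 170.
Linear molecule, 2 cuts → 3 fragments:
  1–17 → 17 bp
  18–170 → 153 bp
  171–275 → 105 bp
Sorted largest to smallest: 153, 105, 17 bp.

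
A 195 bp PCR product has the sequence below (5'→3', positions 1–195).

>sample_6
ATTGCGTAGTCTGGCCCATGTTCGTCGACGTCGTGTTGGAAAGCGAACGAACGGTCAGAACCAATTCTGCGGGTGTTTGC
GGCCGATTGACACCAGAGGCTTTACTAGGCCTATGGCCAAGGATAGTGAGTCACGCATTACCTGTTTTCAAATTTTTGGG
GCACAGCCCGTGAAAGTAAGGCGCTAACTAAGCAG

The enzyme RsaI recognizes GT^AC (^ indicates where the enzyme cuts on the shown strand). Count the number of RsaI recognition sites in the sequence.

0

No occurrence of GTAC is present in the sequence.
RsaI does not cut: 0 sites.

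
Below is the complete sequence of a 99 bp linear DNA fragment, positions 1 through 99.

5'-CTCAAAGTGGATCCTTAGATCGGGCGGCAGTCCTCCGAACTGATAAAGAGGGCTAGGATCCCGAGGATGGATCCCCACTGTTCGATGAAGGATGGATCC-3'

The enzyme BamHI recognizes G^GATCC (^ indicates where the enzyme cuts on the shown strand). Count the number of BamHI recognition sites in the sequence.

4

GGATCC occurs starting at positions 9, 56, 69, 94.
BamHI cuts at 4 sites.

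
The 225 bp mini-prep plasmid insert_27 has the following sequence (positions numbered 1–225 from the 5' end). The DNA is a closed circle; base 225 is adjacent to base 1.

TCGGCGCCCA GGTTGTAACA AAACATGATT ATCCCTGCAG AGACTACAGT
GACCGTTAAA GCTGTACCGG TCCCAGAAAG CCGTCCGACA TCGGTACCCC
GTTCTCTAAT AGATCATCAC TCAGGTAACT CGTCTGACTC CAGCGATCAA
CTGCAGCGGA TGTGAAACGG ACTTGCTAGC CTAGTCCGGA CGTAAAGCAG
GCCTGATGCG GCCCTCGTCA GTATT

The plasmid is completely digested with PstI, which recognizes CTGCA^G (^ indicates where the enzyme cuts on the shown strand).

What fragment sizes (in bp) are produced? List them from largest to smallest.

116, 109 bp

PstI sites (CTGCAG) start at positions 35, 151.
PstI cuts after base 5 of each site (before the last base), so after positions 39, 155.
Circular molecule, 2 cuts → 2 fragments:
  40–155 → 116 bp
  156–225 then 1–39 → 70 + 39 = 109 bp
Sorted largest to smallest: 116, 109 bp.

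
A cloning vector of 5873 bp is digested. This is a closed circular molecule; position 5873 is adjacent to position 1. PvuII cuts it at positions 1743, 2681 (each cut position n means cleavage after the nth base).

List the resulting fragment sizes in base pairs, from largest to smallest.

4935, 938 bp

Circular molecule, 2 cuts → 2 fragments:
  2681 − 1743 = 938 bp
  wrap: 5873 − 2681 + 1743 = 4935 bp
Sorted largest to smallest: 4935, 938 bp.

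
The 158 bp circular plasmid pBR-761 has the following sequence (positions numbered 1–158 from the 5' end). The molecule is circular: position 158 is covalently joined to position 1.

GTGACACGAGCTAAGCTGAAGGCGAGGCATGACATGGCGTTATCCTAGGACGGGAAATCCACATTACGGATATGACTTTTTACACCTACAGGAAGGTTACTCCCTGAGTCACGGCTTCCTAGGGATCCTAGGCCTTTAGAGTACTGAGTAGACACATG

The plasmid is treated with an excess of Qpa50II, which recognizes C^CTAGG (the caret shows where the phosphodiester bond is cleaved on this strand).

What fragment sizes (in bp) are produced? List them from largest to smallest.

Qpa50II sites (CCTAGG) start at positions 44, 118, 127.
Qpa50II cuts after the first base of each site, so after positions 44, 118, 127.
Circular molecule, 3 cuts → 3 fragments:
  45–118 → 74 bp
  119–127 → 9 bp
  128–158 then 1–44 → 31 + 44 = 75 bp
Sorted largest to smallest: 75, 74, 9 bp.

75, 74, 9 bp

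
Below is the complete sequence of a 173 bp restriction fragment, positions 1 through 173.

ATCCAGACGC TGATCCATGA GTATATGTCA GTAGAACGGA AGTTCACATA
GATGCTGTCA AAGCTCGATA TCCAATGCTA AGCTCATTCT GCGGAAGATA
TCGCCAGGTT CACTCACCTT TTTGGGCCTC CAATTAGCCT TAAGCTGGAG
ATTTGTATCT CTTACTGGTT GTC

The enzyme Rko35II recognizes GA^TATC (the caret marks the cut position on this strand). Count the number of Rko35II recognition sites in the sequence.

GATATC occurs starting at positions 67, 97.
Rko35II cuts at 2 sites.

2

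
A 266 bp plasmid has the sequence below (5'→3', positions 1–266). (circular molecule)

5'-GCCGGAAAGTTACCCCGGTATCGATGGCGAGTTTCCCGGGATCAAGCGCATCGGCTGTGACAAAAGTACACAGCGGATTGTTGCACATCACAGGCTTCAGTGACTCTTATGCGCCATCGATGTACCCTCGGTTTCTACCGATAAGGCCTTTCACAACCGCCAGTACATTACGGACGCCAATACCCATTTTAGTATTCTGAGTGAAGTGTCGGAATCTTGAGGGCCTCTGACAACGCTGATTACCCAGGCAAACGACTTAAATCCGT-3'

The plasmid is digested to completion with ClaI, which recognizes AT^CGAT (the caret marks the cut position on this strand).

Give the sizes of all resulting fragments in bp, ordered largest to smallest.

170, 96 bp

ClaI sites (ATCGAT) start at positions 20, 116.
ClaI cuts after base 2 of each site, so after positions 21, 117.
Circular molecule, 2 cuts → 2 fragments:
  22–117 → 96 bp
  118–266 then 1–21 → 149 + 21 = 170 bp
Sorted largest to smallest: 170, 96 bp.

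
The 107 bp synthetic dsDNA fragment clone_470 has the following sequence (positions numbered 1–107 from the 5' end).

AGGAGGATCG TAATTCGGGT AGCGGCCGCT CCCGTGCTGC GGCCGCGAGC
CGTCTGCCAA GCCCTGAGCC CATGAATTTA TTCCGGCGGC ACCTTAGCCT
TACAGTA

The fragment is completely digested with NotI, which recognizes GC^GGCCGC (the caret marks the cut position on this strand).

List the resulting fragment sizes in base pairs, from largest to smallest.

NotI sites (GCGGCCGC) start at positions 22, 39.
NotI cuts after base 2 of each site, so after positions 23, 40.
Linear molecule, 2 cuts → 3 fragments:
  1–23 → 23 bp
  24–40 → 17 bp
  41–107 → 67 bp
Sorted largest to smallest: 67, 23, 17 bp.

67, 23, 17 bp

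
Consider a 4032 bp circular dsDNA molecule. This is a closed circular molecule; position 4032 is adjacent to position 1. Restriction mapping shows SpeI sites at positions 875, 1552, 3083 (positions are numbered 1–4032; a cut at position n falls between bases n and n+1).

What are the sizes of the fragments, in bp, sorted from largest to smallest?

1824, 1531, 677 bp

Circular molecule, 3 cuts → 3 fragments:
  1552 − 875 = 677 bp
  3083 − 1552 = 1531 bp
  wrap: 4032 − 3083 + 875 = 1824 bp
Sorted largest to smallest: 1824, 1531, 677 bp.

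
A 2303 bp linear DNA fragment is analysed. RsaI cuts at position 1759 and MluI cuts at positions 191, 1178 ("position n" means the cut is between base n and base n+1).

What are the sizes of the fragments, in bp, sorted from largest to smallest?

Combined cut positions (sorted): 191, 1178, 1759.
Linear molecule, 3 cuts → 4 fragments:
  191 − 0 = 191 bp
  1178 − 191 = 987 bp
  1759 − 1178 = 581 bp
  2303 − 1759 = 544 bp
Sorted largest to smallest: 987, 581, 544, 191 bp.

987, 581, 544, 191 bp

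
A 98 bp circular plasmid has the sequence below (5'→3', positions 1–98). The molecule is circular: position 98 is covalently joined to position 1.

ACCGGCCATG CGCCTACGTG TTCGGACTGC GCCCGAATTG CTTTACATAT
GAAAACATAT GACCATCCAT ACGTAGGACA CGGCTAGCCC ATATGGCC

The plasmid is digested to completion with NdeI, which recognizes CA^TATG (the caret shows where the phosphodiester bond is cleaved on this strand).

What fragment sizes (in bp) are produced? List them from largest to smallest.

NdeI sites (CATATG) start at positions 46, 56, 90.
NdeI cuts after base 2 of each site, so after positions 47, 57, 91.
Circular molecule, 3 cuts → 3 fragments:
  48–57 → 10 bp
  58–91 → 34 bp
  92–98 then 1–47 → 7 + 47 = 54 bp
Sorted largest to smallest: 54, 34, 10 bp.

54, 34, 10 bp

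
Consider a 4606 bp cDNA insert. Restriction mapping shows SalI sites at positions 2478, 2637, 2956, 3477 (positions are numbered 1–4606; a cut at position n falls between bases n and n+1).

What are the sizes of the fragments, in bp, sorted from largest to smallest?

2478, 1129, 521, 319, 159 bp

Linear molecule, 4 cuts → 5 fragments:
  2478 − 0 = 2478 bp
  2637 − 2478 = 159 bp
  2956 − 2637 = 319 bp
  3477 − 2956 = 521 bp
  4606 − 3477 = 1129 bp
Sorted largest to smallest: 2478, 1129, 521, 319, 159 bp.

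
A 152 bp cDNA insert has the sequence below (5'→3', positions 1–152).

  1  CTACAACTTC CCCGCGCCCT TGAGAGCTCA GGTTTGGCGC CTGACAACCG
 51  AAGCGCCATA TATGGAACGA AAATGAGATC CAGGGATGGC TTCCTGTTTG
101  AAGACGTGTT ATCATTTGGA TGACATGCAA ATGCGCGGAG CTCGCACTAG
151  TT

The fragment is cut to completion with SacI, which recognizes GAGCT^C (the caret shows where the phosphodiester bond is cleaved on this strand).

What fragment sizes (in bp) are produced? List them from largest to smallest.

SacI sites (GAGCTC) start at positions 24, 138.
SacI cuts after base 5 of each site (before the last base), so after positions 28, 142.
Linear molecule, 2 cuts → 3 fragments:
  1–28 → 28 bp
  29–142 → 114 bp
  143–152 → 10 bp
Sorted largest to smallest: 114, 28, 10 bp.

114, 28, 10 bp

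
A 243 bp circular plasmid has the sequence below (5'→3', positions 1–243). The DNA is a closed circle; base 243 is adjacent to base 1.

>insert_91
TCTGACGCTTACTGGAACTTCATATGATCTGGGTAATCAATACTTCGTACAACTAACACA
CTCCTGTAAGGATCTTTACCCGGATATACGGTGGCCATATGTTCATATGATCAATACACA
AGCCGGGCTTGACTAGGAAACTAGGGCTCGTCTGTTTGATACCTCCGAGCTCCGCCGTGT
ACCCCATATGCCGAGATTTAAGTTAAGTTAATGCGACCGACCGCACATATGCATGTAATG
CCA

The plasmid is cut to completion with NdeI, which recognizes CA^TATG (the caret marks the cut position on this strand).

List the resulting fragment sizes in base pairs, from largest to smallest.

NdeI sites (CATATG) start at positions 21, 96, 104, 185, 226.
NdeI cuts after base 2 of each site, so after positions 22, 97, 105, 186, 227.
Circular molecule, 5 cuts → 5 fragments:
  23–97 → 75 bp
  98–105 → 8 bp
  106–186 → 81 bp
  187–227 → 41 bp
  228–243 then 1–22 → 16 + 22 = 38 bp
Sorted largest to smallest: 81, 75, 41, 38, 8 bp.

81, 75, 41, 38, 8 bp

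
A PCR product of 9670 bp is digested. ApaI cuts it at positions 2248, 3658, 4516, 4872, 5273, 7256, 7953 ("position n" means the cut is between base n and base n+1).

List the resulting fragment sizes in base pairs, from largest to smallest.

Linear molecule, 7 cuts → 8 fragments:
  2248 − 0 = 2248 bp
  3658 − 2248 = 1410 bp
  4516 − 3658 = 858 bp
  4872 − 4516 = 356 bp
  5273 − 4872 = 401 bp
  7256 − 5273 = 1983 bp
  7953 − 7256 = 697 bp
  9670 − 7953 = 1717 bp
Sorted largest to smallest: 2248, 1983, 1717, 1410, 858, 697, 401, 356 bp.

2248, 1983, 1717, 1410, 858, 697, 401, 356 bp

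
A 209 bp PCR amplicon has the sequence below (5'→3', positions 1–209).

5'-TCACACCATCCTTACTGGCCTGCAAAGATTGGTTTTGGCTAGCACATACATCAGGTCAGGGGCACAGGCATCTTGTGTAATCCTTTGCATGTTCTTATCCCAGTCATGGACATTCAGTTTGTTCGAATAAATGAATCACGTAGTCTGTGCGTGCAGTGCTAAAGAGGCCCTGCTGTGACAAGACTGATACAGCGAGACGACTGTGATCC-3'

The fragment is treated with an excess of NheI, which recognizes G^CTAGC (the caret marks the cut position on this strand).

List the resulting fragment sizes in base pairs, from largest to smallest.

171, 38 bp

The NheI site (GCTAGC) starts at position 38.
NheI cuts after the first base of each site, so after position 38.
Linear molecule, 1 cut → 2 fragments:
  1–38 → 38 bp
  39–209 → 171 bp
Sorted largest to smallest: 171, 38 bp.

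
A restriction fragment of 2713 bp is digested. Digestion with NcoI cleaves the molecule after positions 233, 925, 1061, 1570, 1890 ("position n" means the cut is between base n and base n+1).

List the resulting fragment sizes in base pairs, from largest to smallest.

823, 692, 509, 320, 233, 136 bp

Linear molecule, 5 cuts → 6 fragments:
  233 − 0 = 233 bp
  925 − 233 = 692 bp
  1061 − 925 = 136 bp
  1570 − 1061 = 509 bp
  1890 − 1570 = 320 bp
  2713 − 1890 = 823 bp
Sorted largest to smallest: 823, 692, 509, 320, 233, 136 bp.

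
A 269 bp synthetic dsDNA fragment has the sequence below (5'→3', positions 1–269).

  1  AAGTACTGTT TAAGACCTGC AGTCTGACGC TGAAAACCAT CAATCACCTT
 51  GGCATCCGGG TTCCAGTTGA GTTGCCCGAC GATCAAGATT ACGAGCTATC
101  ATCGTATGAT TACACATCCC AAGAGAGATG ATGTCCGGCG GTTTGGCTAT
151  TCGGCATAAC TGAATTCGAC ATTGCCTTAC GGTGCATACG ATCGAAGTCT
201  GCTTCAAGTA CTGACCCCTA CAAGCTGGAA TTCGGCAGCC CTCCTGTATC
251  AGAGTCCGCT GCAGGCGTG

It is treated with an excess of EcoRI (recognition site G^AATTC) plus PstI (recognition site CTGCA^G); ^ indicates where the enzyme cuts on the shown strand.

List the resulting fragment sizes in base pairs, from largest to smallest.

EcoRI sites (GAATTC) start at positions 162, 228.
EcoRI cuts after the first base of each site, so after positions 162, 228.
PstI sites (CTGCAG) start at positions 17, 259.
PstI cuts after base 5 of each site (before the last base), so after positions 21, 263.
Combined cut positions: 21, 162, 228, 263.
Linear molecule, 4 cuts → 5 fragments:
  1–21 → 21 bp
  22–162 → 141 bp
  163–228 → 66 bp
  229–263 → 35 bp
  264–269 → 6 bp
Sorted largest to smallest: 141, 66, 35, 21, 6 bp.

141, 66, 35, 21, 6 bp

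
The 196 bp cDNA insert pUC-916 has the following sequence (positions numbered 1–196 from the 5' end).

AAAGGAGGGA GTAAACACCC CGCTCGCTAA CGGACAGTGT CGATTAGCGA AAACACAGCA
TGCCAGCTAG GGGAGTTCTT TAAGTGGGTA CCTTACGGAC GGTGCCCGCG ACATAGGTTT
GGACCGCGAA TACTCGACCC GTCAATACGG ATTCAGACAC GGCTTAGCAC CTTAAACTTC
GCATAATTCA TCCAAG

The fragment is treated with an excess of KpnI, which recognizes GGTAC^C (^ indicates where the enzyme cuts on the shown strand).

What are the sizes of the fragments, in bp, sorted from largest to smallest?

The KpnI site (GGTACC) starts at position 87.
KpnI cuts after base 5 of each site (before the last base), so after position 91.
Linear molecule, 1 cut → 2 fragments:
  1–91 → 91 bp
  92–196 → 105 bp
Sorted largest to smallest: 105, 91 bp.

105, 91 bp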